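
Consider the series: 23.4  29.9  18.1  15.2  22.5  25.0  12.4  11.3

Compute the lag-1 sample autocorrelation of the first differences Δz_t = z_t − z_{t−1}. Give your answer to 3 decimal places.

-0.248

First differences Δz: 6.5, -11.8, -2.9, 7.3, 2.5, -12.6, -1.1
Mean of differences = -1.7286
Numerator Σ(Δz_t−Δz̄)(Δz_{t+1}−Δz̄) = -96.2780
Denominator Σ(Δz_t−Δz̄)² = 388.4943
r_1(Δz) = -96.2780 / 388.4943 = -0.248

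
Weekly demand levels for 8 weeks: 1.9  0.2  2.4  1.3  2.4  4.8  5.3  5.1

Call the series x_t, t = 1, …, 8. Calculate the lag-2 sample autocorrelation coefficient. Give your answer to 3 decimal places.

0.197

Mean x̄ = (1.9 + 0.2 + 2.4 + 1.3 + 2.4 + 4.8 + 5.3 + 5.1)/8 = 2.9250
Deviations from mean: -1.0250, -2.7250, -0.5250, -1.6250, -0.5250, 1.8750, 2.3750, 2.1750
Σ(x_t−x̄)(x_{t+2}−x̄) = (0.5381) + (4.4281) + (0.2756) + (-3.0469) + (-1.2469) + (4.0781) = 5.0263
Denominator Σ(x_t−x̄)² = 25.5550
r_2 = 5.0263 / 25.5550 = 0.197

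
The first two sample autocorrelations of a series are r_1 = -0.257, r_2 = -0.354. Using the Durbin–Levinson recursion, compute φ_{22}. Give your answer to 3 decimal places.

φ_{22} = (r_2 − r_1²) / (1 − r_1²)
r_1² = (-0.257)² = 0.066049
Numerator = -0.354 − 0.0660 = -0.4200; denominator = 1 − 0.0660 = 0.9340
φ_{22} = -0.4200 / 0.9340 = -0.450

-0.450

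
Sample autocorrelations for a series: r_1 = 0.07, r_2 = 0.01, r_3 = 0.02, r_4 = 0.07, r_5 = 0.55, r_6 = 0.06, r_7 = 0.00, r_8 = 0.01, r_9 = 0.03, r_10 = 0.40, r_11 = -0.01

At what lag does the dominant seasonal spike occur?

5

The largest autocorrelation is r_5 = 0.55, with a weaker echo at lag 10 (0.40); the remaining lags stay at or below 0.07.
The dominant spike at lag 5 indicates a seasonal period of 5.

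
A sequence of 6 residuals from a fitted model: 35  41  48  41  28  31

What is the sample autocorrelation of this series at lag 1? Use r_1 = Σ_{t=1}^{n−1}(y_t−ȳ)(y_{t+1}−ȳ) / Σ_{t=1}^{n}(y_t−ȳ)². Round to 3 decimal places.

Mean ȳ = (35 + 41 + 48 + 41 + 28 + 31)/6 = 37.3333
Deviations from mean: -2.3333, 3.6667, 10.6667, 3.6667, -9.3333, -6.3333
Σ(y_t−ȳ)(y_{t+1}−ȳ) = (-8.5556) + (39.1111) + (39.1111) + (-34.2222) + (59.1111) = 94.5556
Denominator Σ(y_t−ȳ)² = 273.3333
r_1 = 94.5556 / 273.3333 = 0.346

0.346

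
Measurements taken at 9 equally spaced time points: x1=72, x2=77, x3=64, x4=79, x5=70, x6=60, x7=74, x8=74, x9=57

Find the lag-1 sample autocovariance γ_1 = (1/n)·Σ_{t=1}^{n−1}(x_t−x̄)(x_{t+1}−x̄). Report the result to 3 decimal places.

-17.272

Mean x̄ = (72 + 77 + 64 + 79 + 70 + 60 + 74 + 74 + 57)/9 = 69.6667
Σ_{t=1}^{8}(x_t−x̄)(x_{t+1}−x̄) = -155.4444
γ_1 = -155.4444 / 9 = -17.272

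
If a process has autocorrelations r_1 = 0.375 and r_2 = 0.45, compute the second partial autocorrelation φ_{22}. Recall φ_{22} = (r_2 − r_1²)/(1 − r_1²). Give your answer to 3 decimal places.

φ_{22} = (r_2 − r_1²) / (1 − r_1²)
r_1² = (0.375)² = 0.140625
Numerator = 0.45 − 0.1406 = 0.3094; denominator = 1 − 0.1406 = 0.8594
φ_{22} = 0.3094 / 0.8594 = 0.360

0.360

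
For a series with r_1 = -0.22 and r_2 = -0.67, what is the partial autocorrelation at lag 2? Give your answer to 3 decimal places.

φ_{22} = (r_2 − r_1²) / (1 − r_1²)
r_1² = (-0.22)² = 0.0484
Numerator = -0.67 − 0.0484 = -0.7184; denominator = 1 − 0.0484 = 0.9516
φ_{22} = -0.7184 / 0.9516 = -0.755

-0.755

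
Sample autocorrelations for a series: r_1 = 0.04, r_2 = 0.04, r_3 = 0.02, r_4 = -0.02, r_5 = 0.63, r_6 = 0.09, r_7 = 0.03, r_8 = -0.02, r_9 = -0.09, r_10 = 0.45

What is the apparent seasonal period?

5

The largest autocorrelation is r_5 = 0.63, with a weaker echo at lag 10 (0.45); the remaining lags stay at or below 0.09.
The dominant spike at lag 5 indicates a seasonal period of 5.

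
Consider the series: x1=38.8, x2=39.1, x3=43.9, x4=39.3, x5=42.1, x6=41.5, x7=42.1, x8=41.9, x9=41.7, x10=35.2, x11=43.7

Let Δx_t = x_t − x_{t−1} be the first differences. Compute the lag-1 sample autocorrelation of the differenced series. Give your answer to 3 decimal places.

-0.533

First differences Δx: 0.3, 4.8, -4.6, 2.8, -0.6, 0.6, -0.2, -0.2, -6.5, 8.5
Mean of differences = 0.4900
Numerator Σ(Δx_t−Δx̄)(Δx_{t+1}−Δx̄) = -87.9191
Denominator Σ(Δx_t−Δx̄)² = 165.0290
r_1(Δx) = -87.9191 / 165.0290 = -0.533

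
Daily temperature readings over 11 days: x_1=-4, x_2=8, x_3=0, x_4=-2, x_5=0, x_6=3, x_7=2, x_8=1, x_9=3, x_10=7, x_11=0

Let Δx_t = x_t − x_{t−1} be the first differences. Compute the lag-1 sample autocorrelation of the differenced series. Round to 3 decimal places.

-0.346

First differences Δx: 12, -8, -2, 2, 3, -1, -1, 2, 4, -7
Mean of differences = 0.4000
Numerator Σ(Δx_t−Δx̄)(Δx_{t+1}−Δx̄) = -101.7600
Denominator Σ(Δx_t−Δx̄)² = 294.4000
r_1(Δx) = -101.7600 / 294.4000 = -0.346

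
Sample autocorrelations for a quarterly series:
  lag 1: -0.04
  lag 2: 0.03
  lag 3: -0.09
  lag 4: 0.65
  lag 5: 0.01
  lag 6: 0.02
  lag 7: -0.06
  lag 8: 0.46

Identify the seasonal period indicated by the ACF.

The largest autocorrelation is r_4 = 0.65, with a weaker echo at lag 8 (0.46); the remaining lags stay at or below 0.03.
The dominant spike at lag 4 indicates a seasonal period of 4.

4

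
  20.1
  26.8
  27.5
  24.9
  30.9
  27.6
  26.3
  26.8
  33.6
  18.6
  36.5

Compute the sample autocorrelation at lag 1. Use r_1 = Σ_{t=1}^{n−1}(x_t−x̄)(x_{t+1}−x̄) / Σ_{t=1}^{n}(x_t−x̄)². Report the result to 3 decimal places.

Mean x̄ = (20.1 + 26.8 + 27.5 + 24.9 + 30.9 + 27.6 + 26.3 + 26.8 + 33.6 + 18.6 + 36.5)/11 = 27.2364
Numerator Σ_{t=1}^{10}(x_t−x̄)(x_{t+1}−x̄) = -142.5159
Denominator Σ(x_t−x̄)² = 272.1655
r_1 = -142.5159 / 272.1655 = -0.524

-0.524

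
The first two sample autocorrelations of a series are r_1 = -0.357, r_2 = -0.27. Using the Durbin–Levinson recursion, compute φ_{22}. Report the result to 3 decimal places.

-0.456

φ_{22} = (r_2 − r_1²) / (1 − r_1²)
r_1² = (-0.357)² = 0.127449
Numerator = -0.27 − 0.1274 = -0.3974; denominator = 1 − 0.1274 = 0.8726
φ_{22} = -0.3974 / 0.8726 = -0.456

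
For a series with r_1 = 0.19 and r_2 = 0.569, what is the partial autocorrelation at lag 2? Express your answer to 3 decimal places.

0.553

φ_{22} = (r_2 − r_1²) / (1 − r_1²)
r_1² = (0.19)² = 0.0361
Numerator = 0.569 − 0.0361 = 0.5329; denominator = 1 − 0.0361 = 0.9639
φ_{22} = 0.5329 / 0.9639 = 0.553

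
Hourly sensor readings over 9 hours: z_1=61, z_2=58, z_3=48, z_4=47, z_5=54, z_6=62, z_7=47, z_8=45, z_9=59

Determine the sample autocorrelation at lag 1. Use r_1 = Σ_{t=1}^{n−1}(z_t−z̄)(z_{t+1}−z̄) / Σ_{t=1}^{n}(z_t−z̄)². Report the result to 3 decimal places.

Mean z̄ = (61 + 58 + 48 + 47 + 54 + 62 + 47 + 45 + 59)/9 = 53.4444
Numerator Σ_{t=1}^{8}(z_t−z̄)(z_{t+1}−z̄) = -1.7531
Denominator Σ(z_t−z̄)² = 366.2222
r_1 = -1.7531 / 366.2222 = -0.005

-0.005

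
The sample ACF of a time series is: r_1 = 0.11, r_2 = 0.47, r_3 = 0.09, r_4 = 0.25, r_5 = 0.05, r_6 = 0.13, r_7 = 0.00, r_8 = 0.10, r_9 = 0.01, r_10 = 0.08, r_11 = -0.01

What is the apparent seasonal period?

2

The largest autocorrelation is r_2 = 0.47, with a weaker echo at lag 4 (0.25); the remaining lags stay at or below 0.13.
The dominant spike at lag 2 indicates a seasonal period of 2.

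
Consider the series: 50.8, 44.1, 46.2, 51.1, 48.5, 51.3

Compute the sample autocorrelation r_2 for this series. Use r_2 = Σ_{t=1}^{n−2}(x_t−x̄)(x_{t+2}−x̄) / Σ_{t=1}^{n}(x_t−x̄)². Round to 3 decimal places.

-0.215

Mean x̄ = (50.8 + 44.1 + 46.2 + 51.1 + 48.5 + 51.3)/6 = 48.6667
Deviations from mean: 2.1333, -4.5667, -2.4667, 2.4333, -0.1667, 2.6333
Σ(x_t−x̄)(x_{t+2}−x̄) = (-5.2622) + (-11.1122) + (0.4111) + (6.4078) = -9.5556
Denominator Σ(x_t−x̄)² = 44.3733
r_2 = -9.5556 / 44.3733 = -0.215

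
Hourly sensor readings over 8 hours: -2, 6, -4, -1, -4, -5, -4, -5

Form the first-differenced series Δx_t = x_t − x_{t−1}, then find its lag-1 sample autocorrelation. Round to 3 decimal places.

-0.667

First differences Δx: 8, -10, 3, -3, -1, 1, -1
Mean of differences = -0.4286
Numerator Σ(Δx_t−Δx̄)(Δx_{t+1}−Δx̄) = -122.4694
Denominator Σ(Δx_t−Δx̄)² = 183.7143
r_1(Δx) = -122.4694 / 183.7143 = -0.667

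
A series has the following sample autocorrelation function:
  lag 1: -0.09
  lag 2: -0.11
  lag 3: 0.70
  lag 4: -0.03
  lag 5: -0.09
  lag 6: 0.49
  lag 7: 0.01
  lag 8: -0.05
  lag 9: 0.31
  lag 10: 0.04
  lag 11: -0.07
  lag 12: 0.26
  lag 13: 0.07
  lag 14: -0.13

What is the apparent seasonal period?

3

The largest autocorrelation is r_3 = 0.70, with weaker echoes at lags 6 (0.49), 9 (0.31) and 12 (0.26); the remaining lags stay at or below 0.07.
The dominant spike at lag 3 indicates a seasonal period of 3.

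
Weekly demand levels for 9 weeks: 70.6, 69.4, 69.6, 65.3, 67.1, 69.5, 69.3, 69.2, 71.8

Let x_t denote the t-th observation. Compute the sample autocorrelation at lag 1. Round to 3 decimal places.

Mean x̄ = (70.6 + 69.4 + 69.6 + 65.3 + 67.1 + 69.5 + 69.3 + 69.2 + 71.8)/9 = 69.0889
Numerator Σ_{t=1}^{8}(x_t−x̄)(x_{t+1}−x̄) = 5.8221
Denominator Σ(x_t−x̄)² = 28.5289
r_1 = 5.8221 / 28.5289 = 0.204

0.204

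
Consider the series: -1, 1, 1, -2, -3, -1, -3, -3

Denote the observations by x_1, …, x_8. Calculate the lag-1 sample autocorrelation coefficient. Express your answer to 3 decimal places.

Mean x̄ = (-1 + 1 + 1 − 2 − 3 − 1 − 3 − 3)/8 = -1.3750
Deviations from mean: 0.3750, 2.3750, 2.3750, -0.6250, -1.6250, 0.3750, -1.6250, -1.6250
Numerator Σ_{t=1}^{7}(x_t−x̄)(x_{t+1}−x̄) = 7.4844
Denominator Σ(x_t−x̄)² = 19.8750
r_1 = 7.4844 / 19.8750 = 0.377

0.377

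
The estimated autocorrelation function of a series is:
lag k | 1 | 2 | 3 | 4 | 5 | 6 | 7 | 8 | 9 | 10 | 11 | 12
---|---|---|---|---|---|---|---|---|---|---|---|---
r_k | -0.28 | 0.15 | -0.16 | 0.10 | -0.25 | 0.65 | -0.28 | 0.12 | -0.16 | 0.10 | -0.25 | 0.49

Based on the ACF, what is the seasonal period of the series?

The largest autocorrelation is r_6 = 0.65, with a weaker echo at lag 12 (0.49); the remaining lags stay at or below 0.15.
The dominant spike at lag 6 indicates a seasonal period of 6.

6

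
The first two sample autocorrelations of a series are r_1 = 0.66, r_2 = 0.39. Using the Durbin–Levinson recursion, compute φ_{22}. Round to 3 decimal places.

φ_{22} = (r_2 − r_1²) / (1 − r_1²)
r_1² = (0.66)² = 0.4356
Numerator = 0.39 − 0.4356 = -0.0456; denominator = 1 − 0.4356 = 0.5644
φ_{22} = -0.0456 / 0.5644 = -0.081

-0.081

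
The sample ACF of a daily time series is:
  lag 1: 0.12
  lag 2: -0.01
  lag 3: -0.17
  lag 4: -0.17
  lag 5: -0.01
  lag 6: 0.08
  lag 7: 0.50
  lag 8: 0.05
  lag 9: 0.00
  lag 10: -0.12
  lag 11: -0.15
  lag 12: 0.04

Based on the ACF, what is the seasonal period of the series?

7

The largest autocorrelation is r_7 = 0.50; the remaining lags stay at or below 0.12.
The dominant spike at lag 7 indicates a seasonal period of 7.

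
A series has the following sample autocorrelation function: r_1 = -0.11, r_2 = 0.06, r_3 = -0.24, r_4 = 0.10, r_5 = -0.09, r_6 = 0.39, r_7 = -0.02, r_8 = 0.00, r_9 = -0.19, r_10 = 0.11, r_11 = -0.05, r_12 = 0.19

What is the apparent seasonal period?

The largest autocorrelation is r_6 = 0.39, with a weaker echo at lag 12 (0.19); the remaining lags stay at or below 0.11.
The dominant spike at lag 6 indicates a seasonal period of 6.

6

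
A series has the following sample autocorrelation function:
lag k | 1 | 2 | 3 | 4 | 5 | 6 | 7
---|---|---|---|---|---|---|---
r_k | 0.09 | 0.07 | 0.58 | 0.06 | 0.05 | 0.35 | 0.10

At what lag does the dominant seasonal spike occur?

The largest autocorrelation is r_3 = 0.58, with a weaker echo at lag 6 (0.35); the remaining lags stay at or below 0.10.
The dominant spike at lag 3 indicates a seasonal period of 3.

3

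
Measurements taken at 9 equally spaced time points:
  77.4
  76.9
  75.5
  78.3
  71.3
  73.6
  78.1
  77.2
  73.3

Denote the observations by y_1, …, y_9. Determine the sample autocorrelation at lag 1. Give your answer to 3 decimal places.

Mean ȳ = (77.4 + 76.9 + 75.5 + 78.3 + 71.3 + 73.6 + 78.1 + 77.2 + 73.3)/9 = 75.7333
Numerator Σ_{t=1}^{8}(y_t−ȳ)(y_{t+1}−ȳ) = -5.9944
Denominator Σ(y_t−ȳ)² = 48.6600
r_1 = -5.9944 / 48.6600 = -0.123

-0.123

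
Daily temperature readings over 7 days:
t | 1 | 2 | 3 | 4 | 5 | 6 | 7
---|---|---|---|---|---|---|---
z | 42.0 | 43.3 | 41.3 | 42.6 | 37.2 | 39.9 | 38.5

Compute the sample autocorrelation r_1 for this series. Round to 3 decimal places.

Mean z̄ = (42.0 + 43.3 + 41.3 + 42.6 + 37.2 + 39.9 + 38.5)/7 = 40.6857
Deviations from mean: 1.3143, 2.6143, 0.6143, 1.9143, -3.4857, -0.7857, -2.1857
Σ(z_t−z̄)(z_{t+1}−z̄) = (3.4359) + (1.6059) + (1.1759) + (-6.6727) + (2.7388) + (1.7173) = 4.0012
Denominator Σ(z_t−z̄)² = 30.1486
r_1 = 4.0012 / 30.1486 = 0.133

0.133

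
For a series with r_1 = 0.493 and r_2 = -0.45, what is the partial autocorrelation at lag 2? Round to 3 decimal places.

-0.916

φ_{22} = (r_2 − r_1²) / (1 − r_1²)
r_1² = (0.493)² = 0.243049
Numerator = -0.45 − 0.2430 = -0.6930; denominator = 1 − 0.2430 = 0.7570
φ_{22} = -0.6930 / 0.7570 = -0.916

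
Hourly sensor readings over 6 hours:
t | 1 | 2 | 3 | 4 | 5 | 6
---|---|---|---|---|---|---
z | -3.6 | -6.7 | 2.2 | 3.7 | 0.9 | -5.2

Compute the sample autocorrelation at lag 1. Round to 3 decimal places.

Mean z̄ = (-3.6 − 6.7 + 2.2 + 3.7 + 0.9 − 5.2)/6 = -1.4500
Numerator Σ_{t=1}^{5}(z_t−z̄)(z_{t+1}−z̄) = 14.2125
Denominator Σ(z_t−z̄)² = 91.6150
r_1 = 14.2125 / 91.6150 = 0.155

0.155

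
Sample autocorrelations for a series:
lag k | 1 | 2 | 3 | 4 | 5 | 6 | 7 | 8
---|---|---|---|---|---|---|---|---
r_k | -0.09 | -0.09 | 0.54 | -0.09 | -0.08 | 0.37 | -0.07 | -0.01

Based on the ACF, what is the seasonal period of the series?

The largest autocorrelation is r_3 = 0.54, with a weaker echo at lag 6 (0.37); the remaining lags stay at or below -0.01.
The dominant spike at lag 3 indicates a seasonal period of 3.

3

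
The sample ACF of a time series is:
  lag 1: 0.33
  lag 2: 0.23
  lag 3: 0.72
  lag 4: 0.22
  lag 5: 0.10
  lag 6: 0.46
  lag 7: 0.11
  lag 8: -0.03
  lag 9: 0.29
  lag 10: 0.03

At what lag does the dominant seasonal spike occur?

3

The largest autocorrelation is r_3 = 0.72, with a weaker echo at lag 6 (0.46); the remaining lags stay at or below 0.33. The elevated value at lag 1 (0.33), dropping to 0.23 at lag 2, reflects decaying short-term dependence rather than seasonality.
The dominant spike at lag 3 indicates a seasonal period of 3.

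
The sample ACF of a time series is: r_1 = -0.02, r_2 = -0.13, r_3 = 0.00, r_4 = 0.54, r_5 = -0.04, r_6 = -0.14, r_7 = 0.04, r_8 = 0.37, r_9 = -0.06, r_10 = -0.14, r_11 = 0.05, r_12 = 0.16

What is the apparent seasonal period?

4

The largest autocorrelation is r_4 = 0.54, with weaker echoes at lags 8 (0.37) and 12 (0.16); the remaining lags stay at or below 0.05.
The dominant spike at lag 4 indicates a seasonal period of 4.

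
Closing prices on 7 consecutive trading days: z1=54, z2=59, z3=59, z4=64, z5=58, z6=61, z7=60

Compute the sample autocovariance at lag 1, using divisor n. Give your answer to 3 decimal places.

-0.971

Mean z̄ = (54 + 59 + 59 + 64 + 58 + 61 + 60)/7 = 59.2857
Deviations: -5.2857, -0.2857, -0.2857, 4.7143, -1.2857, 1.7143, 0.7143
Σ_{t=1}^{6}(z_t−z̄)(z_{t+1}−z̄) = -6.7959
γ_1 = -6.7959 / 7 = -0.971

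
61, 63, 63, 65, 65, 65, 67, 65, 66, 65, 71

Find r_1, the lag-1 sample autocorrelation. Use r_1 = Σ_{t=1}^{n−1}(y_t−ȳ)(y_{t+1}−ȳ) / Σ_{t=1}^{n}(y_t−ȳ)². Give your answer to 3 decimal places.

Mean ȳ = (61 + 63 + 63 + 65 + 65 + 65 + 67 + 65 + 66 + 65 + 71)/11 = 65.0909
Numerator Σ_{t=1}^{10}(y_t−ȳ)(y_{t+1}−ȳ) = 12.0826
Denominator Σ(y_t−ȳ)² = 64.9091
r_1 = 12.0826 / 64.9091 = 0.186

0.186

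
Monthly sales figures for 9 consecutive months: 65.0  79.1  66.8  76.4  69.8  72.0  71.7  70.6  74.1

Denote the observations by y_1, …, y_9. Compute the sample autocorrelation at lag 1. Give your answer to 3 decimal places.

-0.774

Mean ȳ = (65.0 + 79.1 + 66.8 + 76.4 + 69.8 + 72.0 + 71.7 + 70.6 + 74.1)/9 = 71.7222
Numerator Σ_{t=1}^{8}(y_t−ȳ)(y_{t+1}−ȳ) = -121.1105
Denominator Σ(y_t−ȳ)² = 156.4156
r_1 = -121.1105 / 156.4156 = -0.774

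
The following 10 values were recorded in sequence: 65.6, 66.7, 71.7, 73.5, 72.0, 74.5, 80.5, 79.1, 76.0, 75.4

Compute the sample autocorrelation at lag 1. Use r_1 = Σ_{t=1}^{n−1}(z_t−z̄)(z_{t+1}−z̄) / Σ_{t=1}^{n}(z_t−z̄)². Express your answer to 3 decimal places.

0.630

Mean z̄ = (65.6 + 66.7 + 71.7 + 73.5 + 72.0 + 74.5 + 80.5 + 79.1 + 76.0 + 75.4)/10 = 73.5000
Numerator Σ_{t=1}^{9}(z_t−z̄)(z_{t+1}−z̄) = 129.4100
Denominator Σ(z_t−z̄)² = 205.3600
r_1 = 129.4100 / 205.3600 = 0.630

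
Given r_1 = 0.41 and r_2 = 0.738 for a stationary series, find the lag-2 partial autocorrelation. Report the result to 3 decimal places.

0.685

φ_{22} = (r_2 − r_1²) / (1 − r_1²)
r_1² = (0.41)² = 0.1681
Numerator = 0.738 − 0.1681 = 0.5699; denominator = 1 − 0.1681 = 0.8319
φ_{22} = 0.5699 / 0.8319 = 0.685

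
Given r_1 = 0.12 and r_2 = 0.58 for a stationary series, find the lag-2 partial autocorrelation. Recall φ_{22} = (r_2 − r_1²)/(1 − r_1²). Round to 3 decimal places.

φ_{22} = (r_2 − r_1²) / (1 − r_1²)
r_1² = (0.12)² = 0.0144
Numerator = 0.58 − 0.0144 = 0.5656; denominator = 1 − 0.0144 = 0.9856
φ_{22} = 0.5656 / 0.9856 = 0.574

0.574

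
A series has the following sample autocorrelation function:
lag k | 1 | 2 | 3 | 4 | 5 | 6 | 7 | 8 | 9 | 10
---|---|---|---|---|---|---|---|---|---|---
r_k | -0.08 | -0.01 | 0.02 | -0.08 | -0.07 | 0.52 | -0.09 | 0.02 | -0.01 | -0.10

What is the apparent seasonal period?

6

The largest autocorrelation is r_6 = 0.52; the remaining lags stay at or below 0.02.
The dominant spike at lag 6 indicates a seasonal period of 6.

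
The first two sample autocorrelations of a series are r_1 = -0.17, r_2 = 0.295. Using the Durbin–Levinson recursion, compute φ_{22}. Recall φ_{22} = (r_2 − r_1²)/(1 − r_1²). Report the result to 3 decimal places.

φ_{22} = (r_2 − r_1²) / (1 − r_1²)
r_1² = (-0.17)² = 0.0289
Numerator = 0.295 − 0.0289 = 0.2661; denominator = 1 − 0.0289 = 0.9711
φ_{22} = 0.2661 / 0.9711 = 0.274

0.274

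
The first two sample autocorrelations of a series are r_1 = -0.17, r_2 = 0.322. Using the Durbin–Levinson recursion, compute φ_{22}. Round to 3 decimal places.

φ_{22} = (r_2 − r_1²) / (1 − r_1²)
r_1² = (-0.17)² = 0.0289
Numerator = 0.322 − 0.0289 = 0.2931; denominator = 1 − 0.0289 = 0.9711
φ_{22} = 0.2931 / 0.9711 = 0.302

0.302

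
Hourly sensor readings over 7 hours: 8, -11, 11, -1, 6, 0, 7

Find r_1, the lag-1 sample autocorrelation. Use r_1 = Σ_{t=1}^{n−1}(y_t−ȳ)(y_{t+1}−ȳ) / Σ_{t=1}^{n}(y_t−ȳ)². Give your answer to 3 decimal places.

Mean ȳ = (8 − 11 + 11 − 1 + 6 + 0 + 7)/7 = 2.8571
Σ(y_t−ȳ)(y_{t+1}−ȳ) = (-71.2653) + (-112.8367) + (-31.4082) + (-12.1224) + (-8.9796) + (-11.8367) = -248.4490
Denominator Σ(y_t−ȳ)² = 334.8571
r_1 = -248.4490 / 334.8571 = -0.742

-0.742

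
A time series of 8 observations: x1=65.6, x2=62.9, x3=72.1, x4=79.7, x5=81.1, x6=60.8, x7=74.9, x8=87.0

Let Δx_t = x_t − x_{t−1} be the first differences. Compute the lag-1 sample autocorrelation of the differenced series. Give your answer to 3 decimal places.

-0.159

First differences Δx: -2.7, 9.2, 7.6, 1.4, -20.3, 14.1, 12.1
Mean of differences = 3.0571
Numerator Σ(Δx_t−Δx̄)(Δx_{t+1}−Δx̄) = -134.3518
Denominator Σ(Δx_t−Δx̄)² = 843.5371
r_1(Δx) = -134.3518 / 843.5371 = -0.159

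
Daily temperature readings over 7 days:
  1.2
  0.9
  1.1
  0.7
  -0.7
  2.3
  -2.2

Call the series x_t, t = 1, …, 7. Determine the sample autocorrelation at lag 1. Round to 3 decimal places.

Mean x̄ = (1.2 + 0.9 + 1.1 + 0.7 − 0.7 + 2.3 − 2.2)/7 = 0.4714
Deviations from mean: 0.7286, 0.4286, 0.6286, 0.2286, -1.1714, 1.8286, -2.6714
Numerator Σ_{t=1}^{6}(x_t−x̄)(x_{t+1}−x̄) = -6.5694
Denominator Σ(x_t−x̄)² = 13.0143
r_1 = -6.5694 / 13.0143 = -0.505

-0.505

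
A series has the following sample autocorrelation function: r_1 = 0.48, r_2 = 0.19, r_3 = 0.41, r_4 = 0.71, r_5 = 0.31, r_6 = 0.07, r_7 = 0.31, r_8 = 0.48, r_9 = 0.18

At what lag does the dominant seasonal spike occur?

4

The largest autocorrelation is r_4 = 0.71; the remaining lags stay at or below 0.48. The elevated value at lag 1 (0.48), dropping to 0.19 at lag 2, reflects decaying short-term dependence rather than seasonality.
The dominant spike at lag 4 indicates a seasonal period of 4.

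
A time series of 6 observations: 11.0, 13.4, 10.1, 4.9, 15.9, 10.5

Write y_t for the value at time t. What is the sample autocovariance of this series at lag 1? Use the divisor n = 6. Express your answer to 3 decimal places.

-4.834

Mean ȳ = (11.0 + 13.4 + 10.1 + 4.9 + 15.9 + 10.5)/6 = 10.9667
Deviations: 0.0333, 2.4333, -0.8667, -6.0667, 4.9333, -0.4667
Σ_{t=1}^{5}(y_t−ȳ)(y_{t+1}−ȳ) = -29.0011
γ_1 = -29.0011 / 6 = -4.834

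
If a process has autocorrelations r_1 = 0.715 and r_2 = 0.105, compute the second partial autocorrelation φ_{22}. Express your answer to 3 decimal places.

-0.831

φ_{22} = (r_2 − r_1²) / (1 − r_1²)
r_1² = (0.715)² = 0.511225
Numerator = 0.105 − 0.5112 = -0.4062; denominator = 1 − 0.5112 = 0.4888
φ_{22} = -0.4062 / 0.4888 = -0.831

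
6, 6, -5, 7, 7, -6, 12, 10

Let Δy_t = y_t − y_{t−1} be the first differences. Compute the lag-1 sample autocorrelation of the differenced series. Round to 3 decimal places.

First differences Δy: 0, -11, 12, 0, -13, 18, -2
Mean of differences = 0.5714
Numerator Σ(Δy_t−Δȳ)(Δy_{t+1}−Δȳ) = -405.7551
Denominator Σ(Δy_t−Δȳ)² = 759.7143
r_1(Δy) = -405.7551 / 759.7143 = -0.534

-0.534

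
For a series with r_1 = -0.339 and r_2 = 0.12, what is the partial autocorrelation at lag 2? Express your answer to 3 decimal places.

φ_{22} = (r_2 − r_1²) / (1 − r_1²)
r_1² = (-0.339)² = 0.114921
Numerator = 0.12 − 0.1149 = 0.0051; denominator = 1 − 0.1149 = 0.8851
φ_{22} = 0.0051 / 0.8851 = 0.006

0.006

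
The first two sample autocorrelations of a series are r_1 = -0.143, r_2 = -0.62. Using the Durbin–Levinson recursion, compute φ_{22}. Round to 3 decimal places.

φ_{22} = (r_2 − r_1²) / (1 − r_1²)
r_1² = (-0.143)² = 0.020449
Numerator = -0.62 − 0.0204 = -0.6404; denominator = 1 − 0.0204 = 0.9796
φ_{22} = -0.6404 / 0.9796 = -0.654

-0.654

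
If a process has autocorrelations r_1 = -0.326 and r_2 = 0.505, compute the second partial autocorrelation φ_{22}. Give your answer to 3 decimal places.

φ_{22} = (r_2 − r_1²) / (1 − r_1²)
r_1² = (-0.326)² = 0.106276
Numerator = 0.505 − 0.1063 = 0.3987; denominator = 1 − 0.1063 = 0.8937
φ_{22} = 0.3987 / 0.8937 = 0.446

0.446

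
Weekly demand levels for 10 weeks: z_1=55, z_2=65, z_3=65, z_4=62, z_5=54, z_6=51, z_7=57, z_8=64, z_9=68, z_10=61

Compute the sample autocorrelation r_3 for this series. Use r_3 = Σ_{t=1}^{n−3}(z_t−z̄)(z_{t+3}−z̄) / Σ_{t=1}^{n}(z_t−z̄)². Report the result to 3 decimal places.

Mean z̄ = (55 + 65 + 65 + 62 + 54 + 51 + 57 + 64 + 68 + 61)/10 = 60.2000
Numerator Σ_{t=1}^{7}(z_t−z̄)(z_{t+3}−z̄) = -186.9200
Denominator Σ(z_t−z̄)² = 285.6000
r_3 = -186.9200 / 285.6000 = -0.654

-0.654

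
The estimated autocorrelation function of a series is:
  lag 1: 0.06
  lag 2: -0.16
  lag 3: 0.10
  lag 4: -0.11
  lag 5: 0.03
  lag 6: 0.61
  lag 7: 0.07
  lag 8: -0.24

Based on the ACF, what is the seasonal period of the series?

The largest autocorrelation is r_6 = 0.61; the remaining lags stay at or below 0.10.
The dominant spike at lag 6 indicates a seasonal period of 6.

6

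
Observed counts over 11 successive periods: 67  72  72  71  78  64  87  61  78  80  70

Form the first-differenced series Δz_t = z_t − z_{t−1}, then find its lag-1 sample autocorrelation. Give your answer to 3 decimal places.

-0.779

First differences Δz: 5, 0, -1, 7, -14, 23, -26, 17, 2, -10
Mean of differences = 0.3000
Numerator Σ(Δz_t−Δz̄)(Δz_{t+1}−Δz̄) = -1455.4900
Denominator Σ(Δz_t−Δz̄)² = 1868.1000
r_1(Δz) = -1455.4900 / 1868.1000 = -0.779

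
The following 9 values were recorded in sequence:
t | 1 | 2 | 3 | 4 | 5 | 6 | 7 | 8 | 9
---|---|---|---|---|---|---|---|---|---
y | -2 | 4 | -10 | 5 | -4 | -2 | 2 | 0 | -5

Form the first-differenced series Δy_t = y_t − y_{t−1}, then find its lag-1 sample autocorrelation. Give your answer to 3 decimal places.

-0.749

First differences Δy: 6, -14, 15, -9, 2, 4, -2, -5
Mean of differences = -0.3750
Numerator Σ(Δy_t−Δȳ)(Δy_{t+1}−Δȳ) = -438.6406
Denominator Σ(Δy_t−Δȳ)² = 585.8750
r_1(Δy) = -438.6406 / 585.8750 = -0.749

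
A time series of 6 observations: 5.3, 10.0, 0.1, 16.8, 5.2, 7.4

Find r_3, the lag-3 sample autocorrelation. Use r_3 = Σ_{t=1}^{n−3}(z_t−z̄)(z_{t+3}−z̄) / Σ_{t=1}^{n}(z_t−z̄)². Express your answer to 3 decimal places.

Mean z̄ = (5.3 + 10.0 + 0.1 + 16.8 + 5.2 + 7.4)/6 = 7.4667
Deviations from mean: -2.1667, 2.5333, -7.3667, 9.3333, -2.2667, -0.0667
Σ(z_t−z̄)(z_{t+3}−z̄) = (-20.2222) + (-5.7422) + (0.4911) = -25.4733
Denominator Σ(z_t−z̄)² = 157.6333
r_3 = -25.4733 / 157.6333 = -0.162

-0.162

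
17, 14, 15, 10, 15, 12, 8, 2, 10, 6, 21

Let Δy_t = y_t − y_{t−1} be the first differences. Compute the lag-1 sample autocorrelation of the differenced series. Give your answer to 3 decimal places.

First differences Δy: -3, 1, -5, 5, -3, -4, -6, 8, -4, 15
Mean of differences = 0.4000
Numerator Σ(Δy_t−Δȳ)(Δy_{t+1}−Δȳ) = -148.9600
Denominator Σ(Δy_t−Δȳ)² = 424.4000
r_1(Δy) = -148.9600 / 424.4000 = -0.351

-0.351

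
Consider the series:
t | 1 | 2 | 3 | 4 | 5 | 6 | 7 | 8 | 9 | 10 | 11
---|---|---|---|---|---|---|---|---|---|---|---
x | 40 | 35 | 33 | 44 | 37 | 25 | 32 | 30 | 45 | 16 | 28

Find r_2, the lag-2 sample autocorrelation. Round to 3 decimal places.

Mean x̄ = (40 + 35 + 33 + 44 + 37 + 25 + 32 + 30 + 45 + 16 + 28)/11 = 33.1818
Numerator Σ_{t=1}^{9}(x_t−x̄)(x_{t+2}−x̄) = -69.7934
Denominator Σ(x_t−x̄)² = 721.6364
r_2 = -69.7934 / 721.6364 = -0.097

-0.097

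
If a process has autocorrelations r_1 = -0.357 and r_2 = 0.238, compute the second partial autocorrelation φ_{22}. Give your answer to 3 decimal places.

0.127

φ_{22} = (r_2 − r_1²) / (1 − r_1²)
r_1² = (-0.357)² = 0.127449
Numerator = 0.238 − 0.1274 = 0.1106; denominator = 1 − 0.1274 = 0.8726
φ_{22} = 0.1106 / 0.8726 = 0.127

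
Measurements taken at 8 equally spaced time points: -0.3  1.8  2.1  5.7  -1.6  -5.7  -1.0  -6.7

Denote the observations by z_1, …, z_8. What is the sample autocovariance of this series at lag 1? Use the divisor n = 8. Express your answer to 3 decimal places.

Mean z̄ = (-0.3 + 1.8 + 2.1 + 5.7 − 1.6 − 5.7 − 1.0 − 6.7)/8 = -0.7125
Σ_{t=1}^{7}(z_t−z̄)(z_{t+1}−z̄) = 28.0286
γ_1 = 28.0286 / 8 = 3.504

3.504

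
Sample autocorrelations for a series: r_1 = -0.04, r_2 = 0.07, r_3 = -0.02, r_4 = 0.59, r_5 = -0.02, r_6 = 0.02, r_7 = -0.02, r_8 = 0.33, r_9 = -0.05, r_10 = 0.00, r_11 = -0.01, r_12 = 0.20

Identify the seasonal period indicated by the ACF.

The largest autocorrelation is r_4 = 0.59, with weaker echoes at lags 8 (0.33) and 12 (0.20); the remaining lags stay at or below 0.07.
The dominant spike at lag 4 indicates a seasonal period of 4.

4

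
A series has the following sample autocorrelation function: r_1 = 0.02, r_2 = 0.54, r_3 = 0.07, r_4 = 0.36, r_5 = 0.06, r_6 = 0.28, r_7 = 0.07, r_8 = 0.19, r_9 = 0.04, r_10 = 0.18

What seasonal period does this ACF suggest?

2

The largest autocorrelation is r_2 = 0.54, with weaker echoes at lags 4 (0.36), 6 (0.28), 8 (0.19) and 10 (0.18); the remaining lags stay at or below 0.07.
The dominant spike at lag 2 indicates a seasonal period of 2.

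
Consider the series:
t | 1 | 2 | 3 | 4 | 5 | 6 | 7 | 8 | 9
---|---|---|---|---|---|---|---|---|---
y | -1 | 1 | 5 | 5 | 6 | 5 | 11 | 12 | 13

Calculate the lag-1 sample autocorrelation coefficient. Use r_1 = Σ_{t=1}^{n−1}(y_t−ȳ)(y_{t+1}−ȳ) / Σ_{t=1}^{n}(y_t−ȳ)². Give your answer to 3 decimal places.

Mean ȳ = (-1 + 1 + 5 + 5 + 6 + 5 + 11 + 12 + 13)/9 = 6.3333
Numerator Σ_{t=1}^{8}(y_t−ȳ)(y_{t+1}−ȳ) = 106.8889
Denominator Σ(y_t−ȳ)² = 186.0000
r_1 = 106.8889 / 186.0000 = 0.575

0.575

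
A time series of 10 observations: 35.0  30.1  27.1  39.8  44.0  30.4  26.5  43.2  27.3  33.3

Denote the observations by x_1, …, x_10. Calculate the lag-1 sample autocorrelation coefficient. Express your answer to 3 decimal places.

Mean x̄ = (35.0 + 30.1 + 27.1 + 39.8 + 44.0 + 30.4 + 26.5 + 43.2 + 27.3 + 33.3)/10 = 33.6700
Numerator Σ_{t=1}^{9}(x_t−x̄)(x_{t+1}−x̄) = -95.2569
Denominator Σ(x_t−x̄)² = 395.6010
r_1 = -95.2569 / 395.6010 = -0.241

-0.241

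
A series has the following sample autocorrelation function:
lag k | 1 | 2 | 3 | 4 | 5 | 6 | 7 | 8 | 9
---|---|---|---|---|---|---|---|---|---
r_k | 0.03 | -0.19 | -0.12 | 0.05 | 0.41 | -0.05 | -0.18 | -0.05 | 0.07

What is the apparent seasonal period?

The largest autocorrelation is r_5 = 0.41; the remaining lags stay at or below 0.07.
The dominant spike at lag 5 indicates a seasonal period of 5.

5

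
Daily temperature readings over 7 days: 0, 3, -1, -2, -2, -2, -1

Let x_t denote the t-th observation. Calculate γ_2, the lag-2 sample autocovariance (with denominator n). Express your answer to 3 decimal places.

Mean x̄ = (0 + 3 − 1 − 2 − 2 − 2 − 1)/7 = -0.7143
Σ_{t=1}^{5}(x_t−x̄)(x_{t+2}−x̄) = -2.5918
γ_2 = -2.5918 / 7 = -0.370

-0.370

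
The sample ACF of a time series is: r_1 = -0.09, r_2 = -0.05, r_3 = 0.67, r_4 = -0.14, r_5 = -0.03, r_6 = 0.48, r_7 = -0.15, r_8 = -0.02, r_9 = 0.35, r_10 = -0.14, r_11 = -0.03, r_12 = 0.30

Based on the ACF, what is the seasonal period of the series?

The largest autocorrelation is r_3 = 0.67, with weaker echoes at lags 6 (0.48), 9 (0.35) and 12 (0.30); the remaining lags stay at or below -0.02.
The dominant spike at lag 3 indicates a seasonal period of 3.

3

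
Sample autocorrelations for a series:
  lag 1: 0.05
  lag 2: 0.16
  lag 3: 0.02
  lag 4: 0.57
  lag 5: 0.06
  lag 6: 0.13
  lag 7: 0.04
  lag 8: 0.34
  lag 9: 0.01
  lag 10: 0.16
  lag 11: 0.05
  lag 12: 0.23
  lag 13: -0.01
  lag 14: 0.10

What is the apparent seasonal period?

4

The largest autocorrelation is r_4 = 0.57, with weaker echoes at lags 8 (0.34) and 12 (0.23); the remaining lags stay at or below 0.16.
The dominant spike at lag 4 indicates a seasonal period of 4.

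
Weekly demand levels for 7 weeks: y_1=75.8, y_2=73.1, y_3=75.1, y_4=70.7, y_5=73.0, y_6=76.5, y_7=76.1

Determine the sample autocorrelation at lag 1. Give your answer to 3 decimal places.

Mean ȳ = (75.8 + 73.1 + 75.1 + 70.7 + 73.0 + 76.5 + 76.1)/7 = 74.3286
Deviations from mean: 1.4714, -1.2286, 0.7714, -3.6286, -1.3286, 2.1714, 1.7714
Σ(y_t−ȳ)(y_{t+1}−ȳ) = (-1.8078) + (-0.9478) + (-2.7992) + (4.8208) + (-2.8849) + (3.8465) = 0.2278
Denominator Σ(y_t−ȳ)² = 27.0543
r_1 = 0.2278 / 27.0543 = 0.008

0.008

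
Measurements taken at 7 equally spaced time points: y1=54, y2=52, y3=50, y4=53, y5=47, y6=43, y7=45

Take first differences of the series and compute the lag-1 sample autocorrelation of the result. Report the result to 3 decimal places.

-0.332

First differences Δy: -2, -2, 3, -6, -4, 2
Mean of differences = -1.5000
Numerator Σ(Δy_t−Δȳ)(Δy_{t+1}−Δȳ) = -19.7500
Denominator Σ(Δy_t−Δȳ)² = 59.5000
r_1(Δy) = -19.7500 / 59.5000 = -0.332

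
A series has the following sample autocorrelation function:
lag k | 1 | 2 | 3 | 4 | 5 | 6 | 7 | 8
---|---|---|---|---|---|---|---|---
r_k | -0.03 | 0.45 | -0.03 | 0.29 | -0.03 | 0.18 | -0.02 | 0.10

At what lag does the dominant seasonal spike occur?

2

The largest autocorrelation is r_2 = 0.45, with weaker echoes at lags 4 (0.29) and 6 (0.18); the remaining lags stay at or below 0.10.
The dominant spike at lag 2 indicates a seasonal period of 2.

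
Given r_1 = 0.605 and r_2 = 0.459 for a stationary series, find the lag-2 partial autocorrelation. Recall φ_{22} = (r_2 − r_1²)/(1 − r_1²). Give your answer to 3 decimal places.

φ_{22} = (r_2 − r_1²) / (1 − r_1²)
r_1² = (0.605)² = 0.366025
Numerator = 0.459 − 0.3660 = 0.0930; denominator = 1 − 0.3660 = 0.6340
φ_{22} = 0.0930 / 0.6340 = 0.147

0.147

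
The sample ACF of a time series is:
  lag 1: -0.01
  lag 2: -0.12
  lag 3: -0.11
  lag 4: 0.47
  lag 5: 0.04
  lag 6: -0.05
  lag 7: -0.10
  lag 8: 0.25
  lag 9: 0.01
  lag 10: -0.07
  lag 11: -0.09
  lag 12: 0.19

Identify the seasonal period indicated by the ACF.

4

The largest autocorrelation is r_4 = 0.47, with weaker echoes at lags 8 (0.25) and 12 (0.19); the remaining lags stay at or below 0.04.
The dominant spike at lag 4 indicates a seasonal period of 4.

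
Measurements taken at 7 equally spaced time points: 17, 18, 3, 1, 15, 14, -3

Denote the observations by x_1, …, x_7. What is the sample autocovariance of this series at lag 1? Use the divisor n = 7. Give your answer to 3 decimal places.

-1.971

Mean x̄ = (17 + 18 + 3 + 1 + 15 + 14 − 3)/7 = 9.2857
Deviations: 7.7143, 8.7143, -6.2857, -8.2857, 5.7143, 4.7143, -12.2857
Σ_{t=1}^{6}(x_t−x̄)(x_{t+1}−x̄) = -13.7959
γ_1 = -13.7959 / 7 = -1.971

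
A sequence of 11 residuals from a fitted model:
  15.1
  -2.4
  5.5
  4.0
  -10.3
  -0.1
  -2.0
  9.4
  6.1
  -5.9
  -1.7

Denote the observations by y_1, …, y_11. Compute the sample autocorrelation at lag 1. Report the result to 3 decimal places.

Mean ȳ = (15.1 − 2.4 + 5.5 + 4.0 − 10.3 − 0.1 − 2.0 + 9.4 + 6.1 − 5.9 − 1.7)/11 = 1.6091
Numerator Σ_{t=1}^{10}(y_t−ȳ)(y_{t+1}−ȳ) = -64.3383
Denominator Σ(y_t−ȳ)² = 524.9091
r_1 = -64.3383 / 524.9091 = -0.123

-0.123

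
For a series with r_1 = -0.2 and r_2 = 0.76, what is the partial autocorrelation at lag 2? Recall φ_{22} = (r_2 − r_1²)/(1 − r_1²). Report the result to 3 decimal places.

φ_{22} = (r_2 − r_1²) / (1 − r_1²)
r_1² = (-0.2)² = 0.04
Numerator = 0.76 − 0.0400 = 0.7200; denominator = 1 − 0.0400 = 0.9600
φ_{22} = 0.7200 / 0.9600 = 0.750

0.750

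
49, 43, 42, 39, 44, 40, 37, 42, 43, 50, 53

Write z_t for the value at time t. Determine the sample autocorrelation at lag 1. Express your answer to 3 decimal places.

0.398

Mean z̄ = (49 + 43 + 42 + 39 + 44 + 40 + 37 + 42 + 43 + 50 + 53)/11 = 43.8182
Numerator Σ_{t=1}^{10}(z_t−z̄)(z_{t+1}−z̄) = 96.0579
Denominator Σ(z_t−z̄)² = 241.6364
r_1 = 96.0579 / 241.6364 = 0.398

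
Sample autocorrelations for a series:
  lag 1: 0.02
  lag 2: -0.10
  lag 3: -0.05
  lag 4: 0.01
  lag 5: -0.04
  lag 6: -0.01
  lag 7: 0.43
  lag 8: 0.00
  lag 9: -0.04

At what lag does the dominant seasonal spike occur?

The largest autocorrelation is r_7 = 0.43; the remaining lags stay at or below 0.02.
The dominant spike at lag 7 indicates a seasonal period of 7.

7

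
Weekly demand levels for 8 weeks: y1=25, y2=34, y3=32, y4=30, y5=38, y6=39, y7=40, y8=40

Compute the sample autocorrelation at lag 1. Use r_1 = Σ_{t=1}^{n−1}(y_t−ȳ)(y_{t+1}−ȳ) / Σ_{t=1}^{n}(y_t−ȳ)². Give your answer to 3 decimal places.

Mean ȳ = (25 + 34 + 32 + 30 + 38 + 39 + 40 + 40)/8 = 34.7500
Deviations from mean: -9.7500, -0.7500, -2.7500, -4.7500, 3.2500, 4.2500, 5.2500, 5.2500
Numerator Σ_{t=1}^{7}(y_t−ȳ)(y_{t+1}−ȳ) = 70.6875
Denominator Σ(y_t−ȳ)² = 209.5000
r_1 = 70.6875 / 209.5000 = 0.337

0.337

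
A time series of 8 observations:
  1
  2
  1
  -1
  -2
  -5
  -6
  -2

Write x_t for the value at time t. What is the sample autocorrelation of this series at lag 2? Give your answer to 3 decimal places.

Mean x̄ = (1 + 2 + 1 − 1 − 2 − 5 − 6 − 2)/8 = -1.5000
Σ(x_t−x̄)(x_{t+2}−x̄) = (6.2500) + (1.7500) + (-1.2500) + (-1.7500) + (2.2500) + (1.7500) = 9.0000
Denominator Σ(x_t−x̄)² = 58.0000
r_2 = 9.0000 / 58.0000 = 0.155

0.155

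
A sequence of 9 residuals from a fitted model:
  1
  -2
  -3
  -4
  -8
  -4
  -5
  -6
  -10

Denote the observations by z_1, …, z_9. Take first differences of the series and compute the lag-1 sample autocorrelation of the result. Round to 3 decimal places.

First differences Δz: -3, -1, -1, -4, 4, -1, -1, -4
Mean of differences = -1.3750
Numerator Σ(Δz_t−Δz̄)(Δz_{t+1}−Δz̄) = -14.3906
Denominator Σ(Δz_t−Δz̄)² = 45.8750
r_1(Δz) = -14.3906 / 45.8750 = -0.314

-0.314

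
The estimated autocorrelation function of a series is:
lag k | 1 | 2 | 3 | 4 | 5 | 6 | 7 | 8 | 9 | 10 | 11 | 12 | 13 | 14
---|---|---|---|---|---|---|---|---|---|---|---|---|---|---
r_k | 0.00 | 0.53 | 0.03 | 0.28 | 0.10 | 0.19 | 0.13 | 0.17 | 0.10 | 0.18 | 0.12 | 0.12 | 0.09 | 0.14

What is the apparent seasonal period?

The largest autocorrelation is r_2 = 0.53, with weaker echoes at lags 4 (0.28), 6 (0.19), 8 (0.17) and 10 (0.18); the remaining lags stay at or below 0.14.
The dominant spike at lag 2 indicates a seasonal period of 2.

2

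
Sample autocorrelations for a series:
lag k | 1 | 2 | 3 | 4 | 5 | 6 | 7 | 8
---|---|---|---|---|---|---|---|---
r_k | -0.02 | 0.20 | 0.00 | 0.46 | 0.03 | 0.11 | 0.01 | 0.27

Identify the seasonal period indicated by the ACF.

4

The largest autocorrelation is r_4 = 0.46, with a weaker echo at lag 8 (0.27); the remaining lags stay at or below 0.20.
The dominant spike at lag 4 indicates a seasonal period of 4.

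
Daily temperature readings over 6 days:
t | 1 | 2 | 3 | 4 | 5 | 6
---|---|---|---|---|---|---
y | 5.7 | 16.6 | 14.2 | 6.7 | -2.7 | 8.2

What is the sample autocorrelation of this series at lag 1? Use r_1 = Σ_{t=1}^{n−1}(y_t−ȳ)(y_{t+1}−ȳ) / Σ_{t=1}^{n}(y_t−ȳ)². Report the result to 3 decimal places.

Mean ȳ = (5.7 + 16.6 + 14.2 + 6.7 − 2.7 + 8.2)/6 = 8.1167
Deviations from mean: -2.4167, 8.4833, 6.0833, -1.4167, -10.8167, 0.0833
Σ(y_t−ȳ)(y_{t+1}−ȳ) = (-20.5014) + (51.6069) + (-8.6181) + (15.3236) + (-0.9014) = 36.9097
Denominator Σ(y_t−ȳ)² = 233.8283
r_1 = 36.9097 / 233.8283 = 0.158

0.158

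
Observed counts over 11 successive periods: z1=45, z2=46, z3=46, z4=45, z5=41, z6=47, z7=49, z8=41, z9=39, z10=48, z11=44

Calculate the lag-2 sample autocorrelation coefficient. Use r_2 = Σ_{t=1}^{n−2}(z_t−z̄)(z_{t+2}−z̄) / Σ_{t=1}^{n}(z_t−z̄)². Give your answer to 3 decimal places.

Mean z̄ = (45 + 46 + 46 + 45 + 41 + 47 + 49 + 41 + 39 + 48 + 44)/11 = 44.6364
Numerator Σ_{t=1}^{9}(z_t−z̄)(z_{t+2}−z̄) = -60.8099
Denominator Σ(z_t−z̄)² = 98.5455
r_2 = -60.8099 / 98.5455 = -0.617

-0.617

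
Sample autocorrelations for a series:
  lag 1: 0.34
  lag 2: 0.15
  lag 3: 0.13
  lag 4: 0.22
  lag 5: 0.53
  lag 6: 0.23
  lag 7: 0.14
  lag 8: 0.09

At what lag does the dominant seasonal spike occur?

The largest autocorrelation is r_5 = 0.53; the remaining lags stay at or below 0.34. The elevated value at lag 1 (0.34), dropping to 0.15 at lag 2, reflects decaying short-term dependence rather than seasonality.
The dominant spike at lag 5 indicates a seasonal period of 5.

5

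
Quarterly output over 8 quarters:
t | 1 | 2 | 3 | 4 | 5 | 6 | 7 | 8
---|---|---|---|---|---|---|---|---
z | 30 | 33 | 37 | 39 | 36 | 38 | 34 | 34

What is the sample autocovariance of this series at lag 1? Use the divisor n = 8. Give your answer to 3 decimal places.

2.264

Mean z̄ = (30 + 33 + 37 + 39 + 36 + 38 + 34 + 34)/8 = 35.1250
Deviations: -5.1250, -2.1250, 1.8750, 3.8750, 0.8750, 2.8750, -1.1250, -1.1250
Σ_{t=1}^{7}(z_t−z̄)(z_{t+1}−z̄) = 18.1094
γ_1 = 18.1094 / 8 = 2.264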